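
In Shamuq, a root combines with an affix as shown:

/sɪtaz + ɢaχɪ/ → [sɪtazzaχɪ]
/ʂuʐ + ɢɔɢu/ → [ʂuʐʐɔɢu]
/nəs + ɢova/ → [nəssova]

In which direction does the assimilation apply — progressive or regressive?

progressive

The segment that alternates is /ɢ/, which surfaces as [z] when adjacent to /z/.
The output [z] is identical to the trigger /z/ — every feature (place, manner, voicing) has been copied — so this is total assimilation.
The other forms behave the same way: /ɢ/ → [ʐ] after /ʐ/; /ɢ/ → [s] after /s/ — in each case the output is a copy of the preceding consonant.
The trigger is the preceding segment, so the direction is progressive (perseverative).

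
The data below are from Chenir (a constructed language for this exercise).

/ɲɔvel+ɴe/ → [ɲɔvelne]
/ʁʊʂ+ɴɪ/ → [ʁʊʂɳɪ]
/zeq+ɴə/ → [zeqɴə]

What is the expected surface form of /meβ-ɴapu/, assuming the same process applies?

The data show progressive place assimilation: /ɴ/ → [n] after /l/; /ɴ/ → [ɳ] after /ʂ/. In each pair only place changes, matching the preceding consonant, while manner and voice stay constant.
No alternation appears in [zeqɴə]: there the adjacent consonants already agree in place (/ɴ/ and /q/ are both uvular), so this form is consistent with the same rule.
/ɴ/ is a voiced uvular nasal. The preceding trigger /β/ is bilabial, so /ɴ/ must become bilabial as well.
Changing only its place to bilabial gives [m] — the voiced bilabial nasal.

[meβmapu]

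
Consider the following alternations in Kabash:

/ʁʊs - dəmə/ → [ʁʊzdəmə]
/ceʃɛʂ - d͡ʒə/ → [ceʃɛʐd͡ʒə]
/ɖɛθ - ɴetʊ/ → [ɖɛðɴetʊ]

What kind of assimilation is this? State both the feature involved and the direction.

regressive voicing assimilation

Underlying /s/ is realised as [z] next to /d/; /d/ itself does not change.
/s/ is voiceless while /d/ is voiced; the output [z] is voiced, matching the trigger — so the feature that spreads is voicing.
Place and manner are unchanged, so the assimilation is partial, not total.
Checking the remaining alternations: /ʂ/ → [ʐ] before /d͡ʒ/ (voiceless → voiced, matching voiced); /θ/ → [ð] before /ɴ/ (voiceless → voiced, matching voiced) — only voicing changes, and always toward the following segment.
Since the segment that changes precedes the conditioning segment, the assimilation is regressive.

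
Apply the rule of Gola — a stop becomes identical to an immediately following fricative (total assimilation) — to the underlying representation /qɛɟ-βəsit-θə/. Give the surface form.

[qɛββəsiθθə]

/ɟ/ is the segment targeted by the rule; it sits immediately before /β/, so it assimilates completely and surfaces as [β].
At the second juncture, /t/ likewise becomes [θ] adjacent to /θ/.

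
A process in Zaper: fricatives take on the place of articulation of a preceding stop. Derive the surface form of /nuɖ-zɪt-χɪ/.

The rule targets /z/ (voiced alveolar fricative), which sits after the trigger /ɖ/ (retroflex).
The voiced retroflex fricative is [ʐ], so /z/ → [ʐ].
The same rule applies at the second boundary: /χ/ → [s] next to /t/.

[nuɖʐɪtsɪ]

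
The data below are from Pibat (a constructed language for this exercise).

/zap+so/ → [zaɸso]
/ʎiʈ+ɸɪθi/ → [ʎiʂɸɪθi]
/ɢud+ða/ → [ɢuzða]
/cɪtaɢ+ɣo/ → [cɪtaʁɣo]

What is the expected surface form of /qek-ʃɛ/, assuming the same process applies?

The data show regressive manner assimilation: /p/ → [ɸ] before /s/; /ʈ/ → [ʂ] before /ɸ/; /d/ → [z] before /ð/; /ɢ/ → [ʁ] before /ɣ/. In each pair only manner changes, matching the following consonant, while place and voice stay constant.
The rule targets /k/ (voiceless velar stop), which sits before the trigger /ʃ/ (fricative).
Changing only its manner to fricative gives [x] — the voiceless velar fricative.

[qexʃɛ]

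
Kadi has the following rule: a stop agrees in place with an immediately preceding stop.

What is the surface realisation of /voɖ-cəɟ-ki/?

/c/ is a voiceless palatal stop. The preceding trigger /ɖ/ is retroflex, so /c/ must become retroflex as well.
Changing only its place to retroflex gives [ʈ] — the voiceless retroflex stop.
The same rule applies at the second boundary: /k/ → [c] next to /ɟ/.

[voɖʈəɟci]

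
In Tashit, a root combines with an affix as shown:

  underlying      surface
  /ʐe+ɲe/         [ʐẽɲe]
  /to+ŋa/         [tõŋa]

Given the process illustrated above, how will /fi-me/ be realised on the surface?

[fĩme]

The data show regressive nasality assimilation (vowel nasalisation): /e/ → [ẽ] before /ɲ/; /o/ → [õ] before /ŋ/ — a vowel is nasalised by an immediately following nasal consonant.
The vowel /i/ is adjacent to the following nasal /m/, so it acquires [+nasal] and surfaces as [ĩ].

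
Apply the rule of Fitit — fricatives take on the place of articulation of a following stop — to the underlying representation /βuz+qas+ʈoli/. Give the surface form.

The rule targets /z/ (voiced alveolar fricative), which sits before the trigger /q/ (uvular).
Changing only its place to uvular gives [ʁ] — the voiced uvular fricative.
At the second juncture, /s/ likewise becomes [ʂ] adjacent to /ʈ/.

[βuʁqaʂʈoli]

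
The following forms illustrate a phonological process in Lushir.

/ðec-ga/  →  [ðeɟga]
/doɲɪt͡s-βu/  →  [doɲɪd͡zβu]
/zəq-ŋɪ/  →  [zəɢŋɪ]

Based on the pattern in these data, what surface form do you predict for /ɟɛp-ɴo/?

[ɟɛbɴo]

The data show regressive voicing assimilation: /c/ → [ɟ] before /g/; /t͡s/ → [d͡z] before /β/; /q/ → [ɢ] before /ŋ/. In each pair only voicing changes, matching the following consonant, while place and manner stay constant.
The rule targets /p/ (voiceless bilabial stop), which sits before the trigger /ɴ/ (voiced).
A voiced bilabial stop is [b], so the surface segment is [b].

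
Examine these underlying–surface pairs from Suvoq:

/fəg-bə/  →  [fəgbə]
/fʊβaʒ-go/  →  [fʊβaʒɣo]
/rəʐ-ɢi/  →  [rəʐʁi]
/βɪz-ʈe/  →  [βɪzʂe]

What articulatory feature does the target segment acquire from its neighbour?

Comparing underlying and surface forms, /g/ → [ɣ] is the alternation; the neighbouring /ʒ/ is constant.
The change stop → fricative matches the manner of the preceding /ʒ/, identifying this as manner assimilation.
The same holds elsewhere in the data: /ɢ/ → [ʁ] after /ʐ/ (stop → fricative, matching a fricative); /ʈ/ → [ʂ] after /z/ (stop → fricative, matching a fricative) — only manner changes, and always toward the preceding segment.
No alternation appears in [fəgbə]: there the adjacent consonants already agree in manner (/b/ and /g/ are both stops), so this form is consistent with the same rule.

manner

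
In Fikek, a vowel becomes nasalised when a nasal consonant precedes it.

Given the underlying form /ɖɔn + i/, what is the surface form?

/i/ sits next to the nasal /n/ and is therefore nasalised to [ĩ].

[ɖɔnĩ]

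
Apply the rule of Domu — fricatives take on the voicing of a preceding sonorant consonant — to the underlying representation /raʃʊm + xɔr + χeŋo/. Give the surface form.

/x/ is a voiceless velar fricative. The preceding trigger /m/ is voiced, so /x/ must become voiced as well.
A voiced velar fricative is [ɣ], so the surface segment is [ɣ].
At the second juncture, /χ/ likewise becomes [ʁ] adjacent to /r/.

[raʃʊmɣɔrʁeŋo]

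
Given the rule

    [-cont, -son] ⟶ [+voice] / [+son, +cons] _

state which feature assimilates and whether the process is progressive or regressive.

The structural change is [+voice], and the conditioning segment [+son, +cons] (a sonorant consonant) is itself voiced, so the target comes to share the voicing of its neighbour — voicing assimilation.
The conditioning segment sits to the left of the focus bar, meaning the trigger precedes the segment that changes — progressive assimilation.

progressive voicing assimilation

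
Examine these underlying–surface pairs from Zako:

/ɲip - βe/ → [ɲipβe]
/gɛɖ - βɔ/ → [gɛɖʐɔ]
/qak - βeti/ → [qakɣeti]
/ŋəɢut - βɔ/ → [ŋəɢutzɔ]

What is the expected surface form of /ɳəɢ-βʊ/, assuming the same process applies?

[ɳəɢʁʊ]

The data show progressive place assimilation: /β/ → [ʐ] after /ɖ/; /β/ → [ɣ] after /k/; /β/ → [z] after /t/. In each pair only place changes, matching the preceding consonant, while manner and voice stay constant.
Nothing changes in [ɲipβe]: there the adjacent consonants already agree in place (/β/ and /p/ are both bilabial), so this form is consistent with the same rule.
The rule targets /β/ (voiced bilabial fricative), which sits after the trigger /ɢ/ (uvular).
The voiced uvular fricative is [ʁ], so /β/ → [ʁ].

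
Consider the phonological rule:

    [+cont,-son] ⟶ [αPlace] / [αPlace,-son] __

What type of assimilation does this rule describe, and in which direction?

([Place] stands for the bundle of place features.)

The shared variable α links the value of the place features (abbreviated [Place]) on the target to the same value on the neighbouring segment, so place is the feature that assimilates.
Since the environment is written before the underscore, the trigger precedes the target; the direction is progressive.

progressive place assimilation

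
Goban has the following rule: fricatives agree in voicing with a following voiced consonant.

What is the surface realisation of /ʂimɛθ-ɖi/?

/θ/ is a voiceless dental fricative. The following trigger /ɖ/ is voiced, so /θ/ must become voiced as well.
The voiced dental fricative is [ð], so /θ/ → [ð].

[ʂimɛðɖi]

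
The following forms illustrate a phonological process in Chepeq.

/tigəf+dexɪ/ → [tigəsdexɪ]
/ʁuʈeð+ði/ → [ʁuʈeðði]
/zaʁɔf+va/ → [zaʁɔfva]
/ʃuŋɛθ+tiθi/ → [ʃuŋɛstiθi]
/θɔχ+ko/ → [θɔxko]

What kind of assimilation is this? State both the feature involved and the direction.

The segment that alternates is /f/, which surfaces as [s] when adjacent to /d/.
The change labiodental → alveolar matches the place of the following /d/, identifying this as place assimilation.
Manner and voice are unchanged, so the assimilation is partial, not total.
The other alternating forms pattern the same way: /θ/ → [s] before /t/ (dental → alveolar, matching alveolar); /χ/ → [x] before /k/ (uvular → velar, matching velar) — only place changes, and always toward the following segment.
Nothing changes in [ʁuʈeðði], [zaʁɔfva]: there the adjacent consonants already agree in place (/ð/ and /ð/ are both dental; /f/ and /v/ are both labiodental), so these forms are consistent with the same rule.
The trigger is the following segment, so the direction is regressive (anticipatory).

regressive place assimilation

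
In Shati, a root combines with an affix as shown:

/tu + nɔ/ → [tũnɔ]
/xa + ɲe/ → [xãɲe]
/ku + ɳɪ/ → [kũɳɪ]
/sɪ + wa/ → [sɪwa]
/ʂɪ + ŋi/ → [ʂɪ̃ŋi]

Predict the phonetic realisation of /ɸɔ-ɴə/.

The data show regressive nasality assimilation (vowel nasalisation): /u/ → [ũ] before /n/; /a/ → [ã] before /ɲ/; /u/ → [ũ] before /ɳ/; /ɪ/ → [ɪ̃] before /ŋ/ — a vowel is nasalised by an immediately following nasal consonant.
No change occurs in [sɪwa] because the vowel at the boundary is adjacent to an oral consonant, not a nasal (/ɪ/ next to /w/).
The vowel /ɔ/ is adjacent to the following nasal /ɴ/, so it acquires [+nasal] and surfaces as [ɔ̃].

[ɸɔ̃ɴə]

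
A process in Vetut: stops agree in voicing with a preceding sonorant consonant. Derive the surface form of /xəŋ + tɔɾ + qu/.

[xəŋdɔɾɢu]

/t/ is a voiceless alveolar stop. The preceding trigger /ŋ/ is voiced, so /t/ must become voiced as well.
A voiced alveolar stop is [d], so the surface segment is [d].
At the second juncture, /q/ likewise becomes [ɢ] adjacent to /ɾ/.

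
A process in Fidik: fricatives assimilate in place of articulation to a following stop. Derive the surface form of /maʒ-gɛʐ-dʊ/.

/ʒ/ is a voiced postalveolar fricative. The following trigger /g/ is velar, so /ʒ/ must become velar as well.
A voiced velar fricative is [ɣ], so the surface segment is [ɣ].
The same rule applies at the second boundary: /ʐ/ → [z] next to /d/.

[maɣgɛzdʊ]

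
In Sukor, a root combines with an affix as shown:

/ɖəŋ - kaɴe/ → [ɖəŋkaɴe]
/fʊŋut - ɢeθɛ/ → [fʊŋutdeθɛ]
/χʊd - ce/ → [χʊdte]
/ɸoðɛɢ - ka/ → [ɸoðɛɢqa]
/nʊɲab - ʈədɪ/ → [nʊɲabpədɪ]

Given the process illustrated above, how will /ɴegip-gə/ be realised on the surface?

The data show progressive place assimilation: /ɢ/ → [d] after /t/; /c/ → [t] after /d/; /k/ → [q] after /ɢ/; /ʈ/ → [p] after /b/. In each pair only place changes, matching the preceding consonant, while manner and voice stay constant.
No alternation appears in [ɖəŋkaɴe]: there the adjacent consonants already agree in place (/k/ and /ŋ/ are both velar), so this form is consistent with the same rule.
/g/ is a voiced velar stop. The preceding trigger /p/ is bilabial, so /g/ must become bilabial as well.
Changing only its place to bilabial gives [b] — the voiced bilabial stop.

[ɴegipbə]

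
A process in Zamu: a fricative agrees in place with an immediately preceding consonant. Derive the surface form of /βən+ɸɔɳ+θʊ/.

The rule targets /ɸ/ (voiceless bilabial fricative), which sits after the trigger /n/ (alveolar).
Changing only its place to alveolar gives [s] — the voiceless alveolar fricative.
At the second juncture, /θ/ likewise becomes [ʂ] adjacent to /ɳ/.

[βənsɔɳʂʊ]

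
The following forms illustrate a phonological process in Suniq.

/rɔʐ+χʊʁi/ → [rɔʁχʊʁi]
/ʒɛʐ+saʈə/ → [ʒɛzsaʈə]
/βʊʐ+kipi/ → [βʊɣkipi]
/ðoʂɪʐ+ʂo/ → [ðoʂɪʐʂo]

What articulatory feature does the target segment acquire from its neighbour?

place

The segment that alternates is /ʐ/, which surfaces as [ʁ] when adjacent to /χ/.
The change retroflex → uvular matches the place of the following /χ/, identifying this as place assimilation.
The other alternating forms pattern the same way: /ʐ/ → [z] before /s/ (retroflex → alveolar, matching alveolar); /ʐ/ → [ɣ] before /k/ (retroflex → velar, matching velar) — only place changes, and always toward the following segment.
Nothing changes in [ðoʂɪʐʂo]: there the adjacent consonants already agree in place (/ʐ/ and /ʂ/ are both retroflex), so this form is consistent with the same rule.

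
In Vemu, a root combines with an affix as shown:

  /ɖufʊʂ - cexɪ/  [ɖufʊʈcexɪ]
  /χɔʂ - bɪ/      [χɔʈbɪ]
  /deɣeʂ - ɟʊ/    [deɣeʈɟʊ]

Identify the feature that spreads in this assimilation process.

Comparing underlying and surface forms, /ʂ/ → [ʈ] is the alternation; the neighbouring /c/ is constant.
The change fricative → stop matches the manner of the following /c/, identifying this as manner assimilation.
The same holds elsewhere in the data: /ʂ/ → [ʈ] before /b/ (fricative → stop, matching a stop); /ʂ/ → [ʈ] before /ɟ/ (fricative → stop, matching a stop) — only manner changes, and always toward the following segment.

manner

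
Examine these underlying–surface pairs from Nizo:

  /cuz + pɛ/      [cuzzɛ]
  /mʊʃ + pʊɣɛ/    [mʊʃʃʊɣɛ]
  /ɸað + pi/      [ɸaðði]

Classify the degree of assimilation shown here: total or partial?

Underlying /p/ is realised as [z] next to /z/; /z/ itself does not change.
The output [z] is identical to the trigger /z/ — every feature (place, manner, voicing) has been copied — so this is total assimilation.
The other forms behave the same way: /p/ → [ʃ] after /ʃ/; /p/ → [ð] after /ð/ — in each case the output is a copy of the preceding consonant.

total assimilation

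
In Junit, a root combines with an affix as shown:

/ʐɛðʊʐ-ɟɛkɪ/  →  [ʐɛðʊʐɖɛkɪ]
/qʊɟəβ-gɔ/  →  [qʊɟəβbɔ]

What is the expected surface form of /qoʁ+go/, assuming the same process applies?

The data show progressive place assimilation: /ɟ/ → [ɖ] after /ʐ/; /g/ → [b] after /β/. In each pair only place changes, matching the preceding consonant, while manner and voice stay constant.
/g/ is a voiced velar stop. The preceding trigger /ʁ/ is uvular, so /g/ must become uvular as well.
A voiced uvular stop is [ɢ], so the surface segment is [ɢ].

[qoʁɢo]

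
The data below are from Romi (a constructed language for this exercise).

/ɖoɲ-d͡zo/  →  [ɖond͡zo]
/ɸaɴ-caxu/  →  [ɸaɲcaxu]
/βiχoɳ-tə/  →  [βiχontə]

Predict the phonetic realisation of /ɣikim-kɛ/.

The data show regressive place assimilation: /ɲ/ → [n] before /d͡z/; /ɴ/ → [ɲ] before /c/; /ɳ/ → [n] before /t/. In each pair only place changes, matching the following consonant, while manner and voice stay constant.
/m/ is a voiced bilabial nasal. The following trigger /k/ is velar, so /m/ must become velar as well.
A voiced velar nasal is [ŋ], so the surface segment is [ŋ].

[ɣikiŋkɛ]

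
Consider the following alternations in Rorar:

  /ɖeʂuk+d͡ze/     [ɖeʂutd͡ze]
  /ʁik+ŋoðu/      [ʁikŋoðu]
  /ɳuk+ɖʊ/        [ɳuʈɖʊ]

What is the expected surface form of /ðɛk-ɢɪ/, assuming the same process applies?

The data show regressive place assimilation: /k/ → [t] before /d͡z/; /k/ → [ʈ] before /ɖ/. In each pair only place changes, matching the following consonant, while manner and voice stay constant.
Nothing changes in [ʁikŋoðu]: there the adjacent consonants already agree in place (/k/ and /ŋ/ are both velar), so this form is consistent with the same rule.
The rule targets /k/ (voiceless velar stop), which sits before the trigger /ɢ/ (uvular).
Changing only its place to uvular gives [q] — the voiceless uvular stop.

[ðɛqɢɪ]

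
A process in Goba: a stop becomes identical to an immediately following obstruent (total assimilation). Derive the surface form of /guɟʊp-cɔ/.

/p/ is the segment targeted by the rule; it sits immediately before /c/, so it assimilates completely and surfaces as [c].

[guɟʊccɔ]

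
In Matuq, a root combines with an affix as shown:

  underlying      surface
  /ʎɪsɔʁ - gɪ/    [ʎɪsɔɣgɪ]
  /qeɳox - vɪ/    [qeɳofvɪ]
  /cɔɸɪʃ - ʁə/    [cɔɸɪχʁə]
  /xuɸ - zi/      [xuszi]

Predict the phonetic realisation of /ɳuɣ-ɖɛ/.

[ɳuʐɖɛ]

The data show regressive place assimilation: /ʁ/ → [ɣ] before /g/; /x/ → [f] before /v/; /ʃ/ → [χ] before /ʁ/; /ɸ/ → [s] before /z/. In each pair only place changes, matching the following consonant, while manner and voice stay constant.
The rule targets /ɣ/ (voiced velar fricative), which sits before the trigger /ɖ/ (retroflex).
Changing only its place to retroflex gives [ʐ] — the voiced retroflex fricative.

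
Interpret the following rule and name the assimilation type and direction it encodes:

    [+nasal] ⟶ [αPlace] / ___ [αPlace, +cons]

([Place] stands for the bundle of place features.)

regressive place assimilation

The rule copies the place features (abbreviated [Place]) from the environment onto the target, so the assimilating feature is place.
Since the environment is written after the underscore, the trigger follows the target; the direction is regressive.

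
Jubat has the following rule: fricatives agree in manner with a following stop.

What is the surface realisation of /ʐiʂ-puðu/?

[ʐiʈpuðu]

The rule targets /ʂ/ (voiceless retroflex fricative), which sits before the trigger /p/ (stop).
The voiceless retroflex stop is [ʈ], so /ʂ/ → [ʈ].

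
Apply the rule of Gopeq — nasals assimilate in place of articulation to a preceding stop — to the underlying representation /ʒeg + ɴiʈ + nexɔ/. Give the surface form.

[ʒegŋiʈɳexɔ]

The rule targets /ɴ/ (voiced uvular nasal), which sits after the trigger /g/ (velar).
The voiced velar nasal is [ŋ], so /ɴ/ → [ŋ].
The same rule applies at the second boundary: /n/ → [ɳ] next to /ʈ/.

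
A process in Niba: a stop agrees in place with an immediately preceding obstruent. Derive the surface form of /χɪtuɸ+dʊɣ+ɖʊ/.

/d/ is a voiced alveolar stop. The preceding trigger /ɸ/ is bilabial, so /d/ must become bilabial as well.
Changing only its place to bilabial gives [b] — the voiced bilabial stop.
The same rule applies at the second boundary: /ɖ/ → [g] next to /ɣ/.

[χɪtuɸbʊɣgʊ]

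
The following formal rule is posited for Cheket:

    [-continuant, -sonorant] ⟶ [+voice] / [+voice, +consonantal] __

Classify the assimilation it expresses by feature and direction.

The target ([-continuant, -sonorant], stops) acquires [+voice] next to a voiced consonant ([+voice, +consonantal]) — it takes on the voicing of its neighbour, so the feature that spreads is voicing.
The conditioning segment sits to the left of the focus bar, meaning the trigger precedes the segment that changes — progressive assimilation.

progressive voicing assimilation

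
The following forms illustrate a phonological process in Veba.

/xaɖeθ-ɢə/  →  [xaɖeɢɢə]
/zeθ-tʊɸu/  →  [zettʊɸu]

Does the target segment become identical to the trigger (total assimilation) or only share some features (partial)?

The segment that alternates is /θ/, which surfaces as [ɢ] when adjacent to /ɢ/.
The output [ɢ] is identical to the trigger /ɢ/ — every feature (place, manner, voicing) has been copied — so this is total assimilation.
The remaining alternation confirms this: /θ/ → [t] before /t/ — in each case the output is a copy of the following consonant.

total assimilation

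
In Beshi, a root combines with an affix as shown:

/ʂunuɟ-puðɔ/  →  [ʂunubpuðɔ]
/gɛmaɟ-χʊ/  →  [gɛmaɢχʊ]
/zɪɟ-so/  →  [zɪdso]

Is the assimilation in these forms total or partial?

Comparing underlying and surface forms, /ɟ/ → [b] is the alternation; the neighbouring /p/ is constant.
The change palatal → bilabial matches the place of the following /p/, identifying this as place assimilation.
Manner and voice are unchanged, so the assimilation is partial, not total.
The other alternating forms pattern the same way: /ɟ/ → [ɢ] before /χ/ (palatal → uvular, matching uvular); /ɟ/ → [d] before /s/ (palatal → alveolar, matching alveolar) — only place changes, and always toward the following segment.

partial assimilation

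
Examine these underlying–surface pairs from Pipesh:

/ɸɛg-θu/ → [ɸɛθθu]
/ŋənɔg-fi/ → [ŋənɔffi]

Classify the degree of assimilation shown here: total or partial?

total assimilation

The segment that alternates is /g/, which surfaces as [θ] when adjacent to /θ/.
The output [θ] is identical to the trigger /θ/ — every feature (place, manner, voicing) has been copied — so this is total assimilation.
The remaining alternation confirms this: /g/ → [f] before /f/ — in each case the output is a copy of the following consonant.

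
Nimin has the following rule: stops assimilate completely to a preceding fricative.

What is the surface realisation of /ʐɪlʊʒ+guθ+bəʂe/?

[ʐɪlʊʒʒuθθəʂe]

/g/ is the segment targeted by the rule; it sits immediately after /ʒ/, so it assimilates completely and surfaces as [ʒ].
The same rule applies at the second boundary: /b/ → [θ] next to /θ/.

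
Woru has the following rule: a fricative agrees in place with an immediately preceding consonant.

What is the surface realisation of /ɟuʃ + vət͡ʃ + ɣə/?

[ɟuʃʒət͡ʃʒə]

/v/ is a voiced labiodental fricative. The preceding trigger /ʃ/ is postalveolar, so /v/ must become postalveolar as well.
Changing only its place to postalveolar gives [ʒ] — the voiced postalveolar fricative.
The same rule applies at the second boundary: /ɣ/ → [ʒ] next to /t͡ʃ/.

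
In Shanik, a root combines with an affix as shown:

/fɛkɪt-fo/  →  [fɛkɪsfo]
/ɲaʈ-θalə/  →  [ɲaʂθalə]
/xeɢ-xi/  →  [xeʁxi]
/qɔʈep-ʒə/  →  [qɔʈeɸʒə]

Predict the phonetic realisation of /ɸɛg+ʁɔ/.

[ɸɛɣʁɔ]

The data show regressive manner assimilation: /t/ → [s] before /f/; /ʈ/ → [ʂ] before /θ/; /ɢ/ → [ʁ] before /x/; /p/ → [ɸ] before /ʒ/. In each pair only manner changes, matching the following consonant, while place and voice stay constant.
The rule targets /g/ (voiced velar stop), which sits before the trigger /ʁ/ (fricative).
The voiced velar fricative is [ɣ], so /g/ → [ɣ].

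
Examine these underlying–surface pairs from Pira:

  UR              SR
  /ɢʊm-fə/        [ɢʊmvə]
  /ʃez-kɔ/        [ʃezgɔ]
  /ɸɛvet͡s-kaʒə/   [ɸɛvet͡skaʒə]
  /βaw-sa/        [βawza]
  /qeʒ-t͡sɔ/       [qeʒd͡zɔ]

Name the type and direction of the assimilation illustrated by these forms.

progressive voicing assimilation

Comparing underlying and surface forms, /f/ → [v] is the alternation; the neighbouring /m/ is constant.
/f/ is voiceless while /m/ is voiced; the output [v] is voiced, matching the trigger — so the feature that spreads is voicing.
Place and manner are unchanged, so the assimilation is partial, not total.
The other alternating forms pattern the same way: /k/ → [g] after /z/ (voiceless → voiced, matching voiced); /s/ → [z] after /w/ (voiceless → voiced, matching voiced); /t͡s/ → [d͡z] after /ʒ/ (voiceless → voiced, matching voiced) — only voicing changes, and always toward the preceding segment.
Nothing changes in [ɸɛvet͡skaʒə]: there the adjacent consonants already agree in voicing (/k/ and /t͡s/ are both voiceless), so this form is consistent with the same rule.
Since the segment that changes follows the conditioning segment, the assimilation is progressive.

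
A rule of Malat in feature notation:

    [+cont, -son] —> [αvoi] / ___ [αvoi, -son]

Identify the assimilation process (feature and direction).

The shared variable α links the value of [voi] on the target to the same value on the neighbouring segment, so voicing is the feature that assimilates.
The conditioning segment sits to the right of the focus bar, meaning the trigger follows the segment that changes — regressive assimilation.

regressive voicing assimilation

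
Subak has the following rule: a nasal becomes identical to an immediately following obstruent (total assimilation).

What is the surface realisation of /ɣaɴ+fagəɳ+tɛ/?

/ɴ/ is the segment targeted by the rule; it sits immediately before /f/, so it assimilates completely and surfaces as [f].
The same rule applies at the second boundary: /ɳ/ → [t] next to /t/.

[ɣaffagəttɛ]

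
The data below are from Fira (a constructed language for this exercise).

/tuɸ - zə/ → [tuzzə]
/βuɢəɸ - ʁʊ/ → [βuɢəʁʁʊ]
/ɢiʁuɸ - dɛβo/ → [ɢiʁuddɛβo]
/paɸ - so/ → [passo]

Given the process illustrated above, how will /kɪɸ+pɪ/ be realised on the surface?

The data show regressive total assimilation (/ɸ/ → [z] before /z/; /ɸ/ → [ʁ] before /ʁ/; /ɸ/ → [d] before /d/; /ɸ/ → [s] before /s/): in every case the target segment becomes identical to its following neighbour, copying more than a single feature.
/ɸ/ is the segment targeted by the rule; it sits immediately before /p/, so it assimilates completely and surfaces as [p].

[kɪppɪ]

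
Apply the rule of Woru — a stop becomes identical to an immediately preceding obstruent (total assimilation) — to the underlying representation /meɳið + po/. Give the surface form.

[meɳiððo]

/p/ is the segment targeted by the rule; it sits immediately after /ð/, so it assimilates completely and surfaces as [ð].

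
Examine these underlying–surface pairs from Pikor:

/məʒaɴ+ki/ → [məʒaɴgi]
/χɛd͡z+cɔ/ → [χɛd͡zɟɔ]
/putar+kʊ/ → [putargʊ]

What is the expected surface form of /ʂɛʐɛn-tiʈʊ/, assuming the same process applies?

[ʂɛʐɛndiʈʊ]

The data show progressive voicing assimilation: /k/ → [g] after /ɴ/; /c/ → [ɟ] after /d͡z/; /k/ → [g] after /r/. In each pair only voicing changes, matching the preceding consonant, while place and manner stay constant.
/t/ is a voiceless alveolar stop. The preceding trigger /n/ is voiced, so /t/ must become voiced as well.
A voiced alveolar stop is [d], so the surface segment is [d].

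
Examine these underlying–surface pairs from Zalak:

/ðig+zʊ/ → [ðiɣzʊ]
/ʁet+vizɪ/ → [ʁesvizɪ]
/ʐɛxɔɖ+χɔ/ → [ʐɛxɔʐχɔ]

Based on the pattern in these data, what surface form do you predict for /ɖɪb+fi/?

[ɖɪβfi]

The data show regressive manner assimilation: /g/ → [ɣ] before /z/; /t/ → [s] before /v/; /ɖ/ → [ʐ] before /χ/. In each pair only manner changes, matching the following consonant, while place and voice stay constant.
The rule targets /b/ (voiced bilabial stop), which sits before the trigger /f/ (fricative).
A voiced bilabial fricative is [β], so the surface segment is [β].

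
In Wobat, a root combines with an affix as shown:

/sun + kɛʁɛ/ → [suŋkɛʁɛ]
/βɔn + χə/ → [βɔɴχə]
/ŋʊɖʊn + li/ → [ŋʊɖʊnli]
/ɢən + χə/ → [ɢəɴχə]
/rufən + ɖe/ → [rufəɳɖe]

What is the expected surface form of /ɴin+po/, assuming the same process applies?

[ɴimpo]

The data show regressive place assimilation: /n/ → [ŋ] before /k/; /n/ → [ɴ] before /χ/; /n/ → [ɳ] before /ɖ/. In each pair only place changes, matching the following consonant, while manner and voice stay constant.
Nothing changes in [ŋʊɖʊnli]: there the adjacent consonants already agree in place (/n/ and /l/ are both alveolar), so this form is consistent with the same rule.
The rule targets /n/ (voiced alveolar nasal), which sits before the trigger /p/ (bilabial).
Changing only its place to bilabial gives [m] — the voiced bilabial nasal.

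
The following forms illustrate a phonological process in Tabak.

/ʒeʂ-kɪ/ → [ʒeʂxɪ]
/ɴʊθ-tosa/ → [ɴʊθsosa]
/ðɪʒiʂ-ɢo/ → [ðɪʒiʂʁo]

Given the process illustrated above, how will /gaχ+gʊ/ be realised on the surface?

[gaχɣʊ]

The data show progressive manner assimilation: /k/ → [x] after /ʂ/; /t/ → [s] after /θ/; /ɢ/ → [ʁ] after /ʂ/. In each pair only manner changes, matching the preceding consonant, while place and voice stay constant.
The rule targets /g/ (voiced velar stop), which sits after the trigger /χ/ (fricative).
A voiced velar fricative is [ɣ], so the surface segment is [ɣ].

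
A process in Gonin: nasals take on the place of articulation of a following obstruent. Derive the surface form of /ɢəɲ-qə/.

The rule targets /ɲ/ (voiced palatal nasal), which sits before the trigger /q/ (uvular).
Changing only its place to uvular gives [ɴ] — the voiced uvular nasal.

[ɢəɴqə]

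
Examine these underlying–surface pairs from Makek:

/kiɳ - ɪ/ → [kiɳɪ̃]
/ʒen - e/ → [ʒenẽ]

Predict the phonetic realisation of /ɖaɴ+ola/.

The data show progressive nasality assimilation (vowel nasalisation): /ɪ/ → [ɪ̃] after /ɳ/; /e/ → [ẽ] after /n/ — a vowel is nasalised by an immediately preceding nasal consonant.
/o/ sits next to the nasal /ɴ/ and is therefore nasalised to [õ].

[ɖaɴõla]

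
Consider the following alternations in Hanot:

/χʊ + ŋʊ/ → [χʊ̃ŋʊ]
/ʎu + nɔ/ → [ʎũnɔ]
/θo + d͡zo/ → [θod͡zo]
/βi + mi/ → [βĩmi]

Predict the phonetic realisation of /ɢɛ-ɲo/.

The data show regressive nasality assimilation (vowel nasalisation): /ʊ/ → [ʊ̃] before /ŋ/; /u/ → [ũ] before /n/; /i/ → [ĩ] before /m/ — a vowel is nasalised by an immediately following nasal consonant.
No change occurs in [θod͡zo] because the vowel at the boundary is adjacent to an oral consonant, not a nasal (/o/ next to /d͡z/).
The vowel /ɛ/ is adjacent to the following nasal /ɲ/, so it acquires [+nasal] and surfaces as [ɛ̃].

[ɢɛ̃ɲo]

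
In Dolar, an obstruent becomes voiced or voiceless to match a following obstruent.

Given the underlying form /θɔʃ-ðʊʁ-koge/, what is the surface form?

[θɔʒðʊχkoge]

The rule targets /ʃ/ (voiceless postalveolar fricative), which sits before the trigger /ð/ (voiced).
The voiced postalveolar fricative is [ʒ], so /ʃ/ → [ʒ].
At the second juncture, /ʁ/ likewise becomes [χ] adjacent to /k/.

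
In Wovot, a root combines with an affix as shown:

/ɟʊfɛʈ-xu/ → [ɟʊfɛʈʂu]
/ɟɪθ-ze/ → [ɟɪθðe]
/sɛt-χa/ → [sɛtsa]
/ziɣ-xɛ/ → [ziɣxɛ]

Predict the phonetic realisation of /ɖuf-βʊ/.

The data show progressive place assimilation: /x/ → [ʂ] after /ʈ/; /z/ → [ð] after /θ/; /χ/ → [s] after /t/. In each pair only place changes, matching the preceding consonant, while manner and voice stay constant.
No alternation appears in [ziɣxɛ]: there the adjacent consonants already agree in place (/x/ and /ɣ/ are both velar), so this form is consistent with the same rule.
/β/ is a voiced bilabial fricative. The preceding trigger /f/ is labiodental, so /β/ must become labiodental as well.
The voiced labiodental fricative is [v], so /β/ → [v].

[ɖufvʊ]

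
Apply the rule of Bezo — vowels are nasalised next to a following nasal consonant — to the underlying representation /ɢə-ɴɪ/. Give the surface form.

[ɢə̃ɴɪ]

/ə/ sits next to the nasal /ɴ/ and is therefore nasalised to [ə̃].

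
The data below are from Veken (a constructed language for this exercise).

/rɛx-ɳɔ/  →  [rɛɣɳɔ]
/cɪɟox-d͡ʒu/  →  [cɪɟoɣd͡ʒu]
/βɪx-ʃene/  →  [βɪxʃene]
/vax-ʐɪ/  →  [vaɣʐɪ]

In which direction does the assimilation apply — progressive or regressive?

Comparing underlying and surface forms, /x/ → [ɣ] is the alternation; the neighbouring /ɳ/ is constant.
/x/ is voiceless while /ɳ/ is voiced; the output [ɣ] is voiced, matching the trigger — so the feature that spreads is voicing.
Checking the remaining alternations: /x/ → [ɣ] before /d͡ʒ/ (voiceless → voiced, matching voiced); /x/ → [ɣ] before /ʐ/ (voiceless → voiced, matching voiced) — only voicing changes, and always toward the following segment.
Nothing changes in [βɪxʃene]: there the adjacent consonants already agree in voicing (/x/ and /ʃ/ are both voiceless), so this form is consistent with the same rule.
The trigger is the following segment, so the direction is regressive (anticipatory).

regressive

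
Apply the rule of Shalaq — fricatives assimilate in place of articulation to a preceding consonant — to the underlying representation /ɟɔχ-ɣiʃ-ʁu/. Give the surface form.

[ɟɔχʁiʃʒu]

/ɣ/ is a voiced velar fricative. The preceding trigger /χ/ is uvular, so /ɣ/ must become uvular as well.
The voiced uvular fricative is [ʁ], so /ɣ/ → [ʁ].
The same rule applies at the second boundary: /ʁ/ → [ʒ] next to /ʃ/.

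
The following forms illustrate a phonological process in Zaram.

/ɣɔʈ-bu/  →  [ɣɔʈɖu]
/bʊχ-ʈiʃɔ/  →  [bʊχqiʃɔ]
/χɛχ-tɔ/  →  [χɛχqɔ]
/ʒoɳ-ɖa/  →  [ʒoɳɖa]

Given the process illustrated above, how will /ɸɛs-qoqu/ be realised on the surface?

The data show progressive place assimilation: /b/ → [ɖ] after /ʈ/; /ʈ/ → [q] after /χ/; /t/ → [q] after /χ/. In each pair only place changes, matching the preceding consonant, while manner and voice stay constant.
Nothing changes in [ʒoɳɖa]: there the adjacent consonants already agree in place (/ɖ/ and /ɳ/ are both retroflex), so this form is consistent with the same rule.
The rule targets /q/ (voiceless uvular stop), which sits after the trigger /s/ (alveolar).
The voiceless alveolar stop is [t], so /q/ → [t].

[ɸɛstoqu]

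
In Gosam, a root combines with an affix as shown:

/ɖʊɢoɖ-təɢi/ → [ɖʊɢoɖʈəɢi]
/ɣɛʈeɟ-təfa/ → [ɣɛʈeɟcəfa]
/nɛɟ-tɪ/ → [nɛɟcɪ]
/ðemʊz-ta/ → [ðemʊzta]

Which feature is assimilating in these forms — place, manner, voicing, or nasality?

place

Comparing underlying and surface forms, /t/ → [ʈ] is the alternation; the neighbouring /ɖ/ is constant.
/t/ is alveolar while /ɖ/ is retroflex; the output [ʈ] is retroflex, matching the trigger — so the feature that spreads is place.
Checking the remaining alternation: /t/ → [c] after /ɟ/ (alveolar → palatal, matching palatal) — only place changes, and always toward the preceding segment.
Nothing changes in [ðemʊzta]: there the adjacent consonants already agree in place (/t/ and /z/ are both alveolar), so this form is consistent with the same rule.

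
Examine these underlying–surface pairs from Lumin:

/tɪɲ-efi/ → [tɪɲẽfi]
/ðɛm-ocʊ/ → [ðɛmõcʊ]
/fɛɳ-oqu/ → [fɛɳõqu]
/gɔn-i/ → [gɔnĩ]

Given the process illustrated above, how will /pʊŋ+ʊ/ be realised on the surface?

The data show progressive nasality assimilation (vowel nasalisation): /e/ → [ẽ] after /ɲ/; /o/ → [õ] after /m/; /o/ → [õ] after /ɳ/; /i/ → [ĩ] after /n/ — a vowel is nasalised by an immediately preceding nasal consonant.
The vowel /ʊ/ is adjacent to the preceding nasal /ŋ/, so it acquires [+nasal] and surfaces as [ʊ̃].

[pʊŋʊ̃]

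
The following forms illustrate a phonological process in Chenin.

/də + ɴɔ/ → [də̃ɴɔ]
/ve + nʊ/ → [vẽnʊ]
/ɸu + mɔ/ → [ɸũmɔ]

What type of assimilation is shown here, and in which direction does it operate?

The vowel /ə/ surfaces as nasalised [ə̃] next to the following nasal /ɴ/ — it has acquired the [+nasal] feature of its neighbour.
Likewise in the remaining data: /e/ → [ẽ] before /n/; /u/ → [ũ] before /m/ — each time a vowel is nasalised next to a following nasal.
Because the conditioning nasal is to the right of the vowel that changes, the process is regressive (anticipatory).

regressive nasality assimilation (vowel nasalisation)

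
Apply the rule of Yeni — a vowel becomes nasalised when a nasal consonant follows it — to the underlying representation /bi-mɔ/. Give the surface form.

[bĩmɔ]

The vowel /i/ is adjacent to the following nasal /m/, so it acquires [+nasal] and surfaces as [ĩ].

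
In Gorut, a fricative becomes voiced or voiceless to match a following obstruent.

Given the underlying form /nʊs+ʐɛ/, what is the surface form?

/s/ is a voiceless alveolar fricative. The following trigger /ʐ/ is voiced, so /s/ must become voiced as well.
The voiced alveolar fricative is [z], so /s/ → [z].

[nʊzʐɛ]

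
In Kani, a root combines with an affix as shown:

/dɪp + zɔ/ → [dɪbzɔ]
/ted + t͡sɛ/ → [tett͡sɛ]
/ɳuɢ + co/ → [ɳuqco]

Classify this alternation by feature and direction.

Comparing underlying and surface forms, /p/ → [b] is the alternation; the neighbouring /z/ is constant.
/p/ is voiceless while /z/ is voiced; the output [b] is voiced, matching the trigger — so the feature that spreads is voicing.
Place and manner are unchanged, so the assimilation is partial, not total.
The other alternating forms pattern the same way: /d/ → [t] before /t͡s/ (voiced → voiceless, matching voiceless); /ɢ/ → [q] before /c/ (voiced → voiceless, matching voiceless) — only voicing changes, and always toward the following segment.
The trigger is the following segment, so the direction is regressive (anticipatory).

regressive voicing assimilation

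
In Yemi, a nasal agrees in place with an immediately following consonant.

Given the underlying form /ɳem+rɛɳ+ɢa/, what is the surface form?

/m/ is a voiced bilabial nasal. The following trigger /r/ is alveolar, so /m/ must become alveolar as well.
Changing only its place to alveolar gives [n] — the voiced alveolar nasal.
At the second juncture, /ɳ/ likewise becomes [ɴ] adjacent to /ɢ/.

[ɳenrɛɴɢa]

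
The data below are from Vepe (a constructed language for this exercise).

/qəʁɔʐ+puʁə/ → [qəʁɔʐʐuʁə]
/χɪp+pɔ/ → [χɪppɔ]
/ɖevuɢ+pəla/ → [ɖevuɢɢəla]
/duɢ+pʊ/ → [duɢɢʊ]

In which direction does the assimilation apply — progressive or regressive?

progressive

The segment that alternates is /p/, which surfaces as [ʐ] when adjacent to /ʐ/.
The output [ʐ] is identical to the trigger /ʐ/ — every feature (place, manner, voicing) has been copied — so this is total assimilation.
The other form behaves the same way: /p/ → [ɢ] after /ɢ/ — in each case the output is a copy of the preceding consonant.
In [χɪppɔ] the two consonants at the boundary are already identical (/p/ + /p/), so the rule applies vacuously and nothing changes.
Since the segment that changes follows the conditioning segment, the assimilation is progressive.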